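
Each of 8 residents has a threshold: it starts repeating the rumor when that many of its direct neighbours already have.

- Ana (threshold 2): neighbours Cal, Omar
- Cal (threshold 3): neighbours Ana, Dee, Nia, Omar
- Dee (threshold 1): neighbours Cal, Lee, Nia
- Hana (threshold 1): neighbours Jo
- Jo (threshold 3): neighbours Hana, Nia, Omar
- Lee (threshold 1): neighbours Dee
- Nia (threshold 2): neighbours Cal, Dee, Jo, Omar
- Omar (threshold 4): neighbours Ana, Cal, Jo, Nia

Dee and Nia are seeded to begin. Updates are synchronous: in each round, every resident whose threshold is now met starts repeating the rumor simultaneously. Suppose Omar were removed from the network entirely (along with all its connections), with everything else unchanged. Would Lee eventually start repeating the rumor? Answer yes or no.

yes

With Omar removed:
Round 1 — Dee, Nia start repeating the rumor (initial).
Round 2 — checking thresholds:
  Cal: 2 of 3 neighbours < 3, holds.
  Jo: 1 of 2 neighbours < 3, holds.
  Lee: 1 of 1 neighbours ≥ 1, starts repeating the rumor.
Round 3 — no new spreads; cascade stops.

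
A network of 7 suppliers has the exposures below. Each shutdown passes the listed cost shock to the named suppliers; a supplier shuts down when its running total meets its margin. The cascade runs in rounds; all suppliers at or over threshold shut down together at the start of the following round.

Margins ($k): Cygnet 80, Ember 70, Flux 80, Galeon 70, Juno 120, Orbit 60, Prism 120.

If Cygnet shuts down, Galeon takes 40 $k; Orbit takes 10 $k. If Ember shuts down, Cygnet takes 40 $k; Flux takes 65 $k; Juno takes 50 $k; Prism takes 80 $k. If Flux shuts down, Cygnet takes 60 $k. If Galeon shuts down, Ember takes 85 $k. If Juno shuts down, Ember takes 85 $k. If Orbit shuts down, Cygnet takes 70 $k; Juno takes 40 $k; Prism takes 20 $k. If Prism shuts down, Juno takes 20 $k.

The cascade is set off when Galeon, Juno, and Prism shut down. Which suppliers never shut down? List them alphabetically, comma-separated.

Cygnet, Flux, Orbit

Round 1 — Galeon, Juno, Prism shut down (initial).
  Ember: +85+85 → 170 ≥ 70
Round 2 — Ember shuts down.
  Cygnet: +40 → 40 < 80
  Flux: +65 → 65 < 80
No further shutdowns.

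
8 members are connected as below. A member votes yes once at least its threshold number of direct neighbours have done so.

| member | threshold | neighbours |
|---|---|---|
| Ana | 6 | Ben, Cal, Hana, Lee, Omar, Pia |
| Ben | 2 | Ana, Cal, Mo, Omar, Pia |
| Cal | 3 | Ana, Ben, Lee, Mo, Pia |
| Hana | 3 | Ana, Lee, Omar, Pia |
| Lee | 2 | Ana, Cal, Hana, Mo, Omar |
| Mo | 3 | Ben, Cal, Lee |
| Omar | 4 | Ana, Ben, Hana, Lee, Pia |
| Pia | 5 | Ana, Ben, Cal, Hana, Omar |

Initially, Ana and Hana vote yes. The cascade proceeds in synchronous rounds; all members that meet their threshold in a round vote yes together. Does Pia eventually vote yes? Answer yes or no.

no

Round 1 — Ana, Hana vote yes (initial).
Round 2 — checking thresholds:
  Ben: 1 of 5 neighbours < 2, not yet.
  Cal: 1 of 5 neighbours < 3, not yet.
  Lee: 2 of 5 neighbours ≥ 2, votes yes.
  Omar: 2 of 5 neighbours < 4, not yet.
  Pia: 2 of 5 neighbours < 5, not yet.
Round 3 — no new yes votes; cascade stops.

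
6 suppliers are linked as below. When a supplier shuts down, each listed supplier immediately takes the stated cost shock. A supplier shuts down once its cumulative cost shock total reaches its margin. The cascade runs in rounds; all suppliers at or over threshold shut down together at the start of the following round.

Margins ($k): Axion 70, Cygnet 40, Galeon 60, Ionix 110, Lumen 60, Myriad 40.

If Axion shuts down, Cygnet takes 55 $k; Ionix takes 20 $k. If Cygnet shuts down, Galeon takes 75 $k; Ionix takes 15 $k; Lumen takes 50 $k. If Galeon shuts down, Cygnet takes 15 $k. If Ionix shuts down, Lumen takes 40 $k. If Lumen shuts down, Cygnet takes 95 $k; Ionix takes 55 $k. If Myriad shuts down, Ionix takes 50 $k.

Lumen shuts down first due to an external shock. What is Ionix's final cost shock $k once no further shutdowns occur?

Round 1 — Lumen shuts down (initial).
  Cygnet: +95 → 95 ≥ 40
  Ionix: +55 → 55 < 110
Round 2 — Cygnet shuts down.
  Galeon: +75 → 75 ≥ 60
  Ionix: +15 → 70 < 110
Round 3 — Galeon shuts down.
No further shutdowns.

70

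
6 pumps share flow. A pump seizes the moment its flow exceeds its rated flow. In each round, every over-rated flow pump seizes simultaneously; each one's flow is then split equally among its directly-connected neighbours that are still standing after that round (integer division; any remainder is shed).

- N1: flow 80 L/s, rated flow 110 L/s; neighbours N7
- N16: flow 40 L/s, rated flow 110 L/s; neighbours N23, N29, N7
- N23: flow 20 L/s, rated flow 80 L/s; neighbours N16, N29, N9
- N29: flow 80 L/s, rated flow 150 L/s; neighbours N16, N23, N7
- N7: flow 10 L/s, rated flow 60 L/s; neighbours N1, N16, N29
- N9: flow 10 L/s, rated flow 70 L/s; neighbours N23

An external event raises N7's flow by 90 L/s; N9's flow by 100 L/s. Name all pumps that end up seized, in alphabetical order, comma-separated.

N1, N16, N23, N29, N7, N9

Round 1 — N7 at 100 > 60; N9 at 110 > 70. N7, N9 seize.
  N7 sheds 100 L/s to N1, N16, N29: 33 each (1 lost).
    N1: 80+33 = 113 > 110
    N16: 40+33 = 73 ≤ 110
    N29: 80+33 = 113 ≤ 150
  N9 sheds 110 L/s to N23: 110 each.
    N23: 20+110 = 130 > 80
Round 2 — N1, N23 seize.
  N1 sheds 113 L/s: no online neighbours, lost.
  N23 sheds 130 L/s to N16, N29: 65 each.
    N16: 73+65 = 138 > 110
    N29: 113+65 = 178 > 150
Round 3 — N16, N29 seize.
  N16 sheds 138 L/s: no online neighbours, lost.
  N29 sheds 178 L/s: no online neighbours, lost.
No further seizures.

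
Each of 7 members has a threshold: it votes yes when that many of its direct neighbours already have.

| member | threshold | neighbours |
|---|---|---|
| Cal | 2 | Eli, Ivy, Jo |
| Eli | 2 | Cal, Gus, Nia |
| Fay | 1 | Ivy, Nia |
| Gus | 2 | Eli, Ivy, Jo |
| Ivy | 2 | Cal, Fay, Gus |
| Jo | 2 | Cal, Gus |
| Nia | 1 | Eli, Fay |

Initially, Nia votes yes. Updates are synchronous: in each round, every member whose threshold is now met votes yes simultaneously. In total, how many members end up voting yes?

Round 1 — Nia votes yes (initial).
Round 2 — checking thresholds:
  Eli: 1 of 3 neighbours < 2, not yet.
  Fay: 1 of 2 neighbours ≥ 1, votes yes.
Round 3 — no new yes votes; cascade stops.

2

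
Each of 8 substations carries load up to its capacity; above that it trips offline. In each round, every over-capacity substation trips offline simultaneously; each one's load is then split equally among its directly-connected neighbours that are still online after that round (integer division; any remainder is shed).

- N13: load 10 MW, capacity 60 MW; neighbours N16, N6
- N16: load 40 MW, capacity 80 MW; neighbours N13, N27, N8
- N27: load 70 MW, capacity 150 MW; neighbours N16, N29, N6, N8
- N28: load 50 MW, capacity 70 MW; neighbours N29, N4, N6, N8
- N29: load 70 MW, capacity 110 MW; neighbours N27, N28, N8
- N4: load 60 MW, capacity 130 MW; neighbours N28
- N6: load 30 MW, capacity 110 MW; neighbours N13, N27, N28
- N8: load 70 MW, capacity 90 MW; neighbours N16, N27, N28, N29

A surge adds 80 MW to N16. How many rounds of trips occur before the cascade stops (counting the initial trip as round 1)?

7

Round 1 — N16 at 120 > 80. N16 trips offline.
  N16 sheds 120 MW to N13, N27, N8: 40 each.
    N13: 10+40 = 50 ≤ 60
    N27: 70+40 = 110 ≤ 150
    N8: 70+40 = 110 > 90
Round 2 — N8 trips offline.
  N8 sheds 110 MW to N27, N28, N29: 36 each (2 lost).
    N27: 110+36 = 146 ≤ 150
    N28: 50+36 = 86 > 70
    N29: 70+36 = 106 ≤ 110
Round 3 — N28 trips offline.
  N28 sheds 86 MW to N29, N4, N6: 28 each (2 lost).
    N29: 106+28 = 134 > 110
    N4: 60+28 = 88 ≤ 130
    N6: 30+28 = 58 ≤ 110
Round 4 — N29 trips offline.
  N29 sheds 134 MW to N27: 134 each.
    N27: 146+134 = 280 > 150
Round 5 — N27 trips offline.
  N27 sheds 280 MW to N6: 280 each.
    N6: 58+280 = 338 > 110
Round 6 — N6 trips offline.
  N6 sheds 338 MW to N13: 338 each.
    N13: 50+338 = 388 > 60
Round 7 — N13 trips offline.
  N13 sheds 388 MW: no online neighbours, lost.
No further trips.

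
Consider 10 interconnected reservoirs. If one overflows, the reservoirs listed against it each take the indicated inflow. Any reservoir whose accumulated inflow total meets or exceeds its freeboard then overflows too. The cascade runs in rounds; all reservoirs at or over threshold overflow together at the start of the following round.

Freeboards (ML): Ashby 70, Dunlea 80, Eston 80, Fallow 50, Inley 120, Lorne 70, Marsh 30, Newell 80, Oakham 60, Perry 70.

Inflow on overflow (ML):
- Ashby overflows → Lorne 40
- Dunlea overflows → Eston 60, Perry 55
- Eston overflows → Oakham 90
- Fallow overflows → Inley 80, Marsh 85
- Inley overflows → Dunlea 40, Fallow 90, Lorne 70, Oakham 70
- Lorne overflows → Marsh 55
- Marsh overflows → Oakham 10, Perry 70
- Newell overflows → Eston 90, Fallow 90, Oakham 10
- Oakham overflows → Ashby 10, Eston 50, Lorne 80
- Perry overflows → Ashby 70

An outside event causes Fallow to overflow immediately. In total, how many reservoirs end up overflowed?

Round 1 — Fallow overflows (initial).
  Inley: +80 → 80 < 120
  Marsh: +85 → 85 ≥ 30
Round 2 — Marsh overflows.
  Oakham: +10 → 10 < 60
  Perry: +70 → 70 ≥ 70
Round 3 — Perry overflows.
  Ashby: +70 → 70 ≥ 70
Round 4 — Ashby overflows.
  Lorne: +40 → 40 < 70
No further overflows.

4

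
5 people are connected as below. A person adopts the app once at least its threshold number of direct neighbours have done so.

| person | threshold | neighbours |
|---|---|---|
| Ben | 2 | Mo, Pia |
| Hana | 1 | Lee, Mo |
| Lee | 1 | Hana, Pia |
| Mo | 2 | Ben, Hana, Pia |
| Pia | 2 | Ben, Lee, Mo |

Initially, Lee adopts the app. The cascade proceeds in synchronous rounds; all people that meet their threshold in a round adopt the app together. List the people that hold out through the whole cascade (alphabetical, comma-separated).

Round 1 — Lee adopts the app (initial).
Round 2 — checking thresholds:
  Hana: 1 of 2 neighbours ≥ 1, adopts the app.
  Pia: 1 of 3 neighbours < 2, holds.
Round 3 — no new adoptions; cascade stops.

Ben, Mo, Pia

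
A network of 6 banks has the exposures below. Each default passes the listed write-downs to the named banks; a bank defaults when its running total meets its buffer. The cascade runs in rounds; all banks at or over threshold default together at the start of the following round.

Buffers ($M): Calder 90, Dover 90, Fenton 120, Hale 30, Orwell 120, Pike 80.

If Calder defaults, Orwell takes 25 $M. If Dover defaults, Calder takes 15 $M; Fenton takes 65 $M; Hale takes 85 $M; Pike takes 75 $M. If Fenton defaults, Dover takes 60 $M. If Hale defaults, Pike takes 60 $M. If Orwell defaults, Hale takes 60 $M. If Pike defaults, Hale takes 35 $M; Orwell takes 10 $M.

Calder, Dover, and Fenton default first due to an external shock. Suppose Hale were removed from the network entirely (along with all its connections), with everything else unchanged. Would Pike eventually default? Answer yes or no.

no

With Hale removed:
Round 1 — Calder, Dover, Fenton default (initial).
  Orwell: +25 → 25 < 120
  Pike: +75 → 75 < 80
No further defaults.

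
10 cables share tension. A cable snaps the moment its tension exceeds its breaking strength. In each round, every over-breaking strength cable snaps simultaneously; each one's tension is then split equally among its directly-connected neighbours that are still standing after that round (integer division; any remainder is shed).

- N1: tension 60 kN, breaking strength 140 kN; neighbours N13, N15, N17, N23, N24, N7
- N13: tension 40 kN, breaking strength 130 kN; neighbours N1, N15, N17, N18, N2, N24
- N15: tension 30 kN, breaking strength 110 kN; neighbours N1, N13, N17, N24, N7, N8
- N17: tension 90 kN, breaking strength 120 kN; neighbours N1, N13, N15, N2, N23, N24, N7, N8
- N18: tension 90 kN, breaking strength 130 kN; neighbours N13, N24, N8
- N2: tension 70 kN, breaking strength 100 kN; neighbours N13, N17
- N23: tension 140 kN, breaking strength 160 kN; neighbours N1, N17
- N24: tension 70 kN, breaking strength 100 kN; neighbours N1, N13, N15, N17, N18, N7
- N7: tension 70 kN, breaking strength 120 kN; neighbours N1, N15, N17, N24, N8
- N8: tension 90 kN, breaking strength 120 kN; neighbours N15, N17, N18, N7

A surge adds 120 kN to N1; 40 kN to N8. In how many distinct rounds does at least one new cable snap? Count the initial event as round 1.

Round 1 — N1 at 180 > 140; N8 at 130 > 120. N1, N8 snap.
  N1 sheds 180 kN to N13, N15, N17, N23, N24, N7: 30 each.
    N13: 40+30 = 70 ≤ 130
    N15: 30+30 = 60 ≤ 110
    N17: 90+30 = 120 ≤ 120
    N23: 140+30 = 170 > 160
    N24: 70+30 = 100 ≤ 100
    N7: 70+30 = 100 ≤ 120
  N8 sheds 130 kN to N15, N17, N18, N7: 32 each (2 lost).
    N15: 60+32 = 92 ≤ 110
    N17: 120+32 = 152 > 120
    N18: 90+32 = 122 ≤ 130
    N7: 100+32 = 132 > 120
Round 2 — N17, N23, N7 snap.
  N17 sheds 152 kN to N13, N15, N2, N24: 38 each.
    N13: 70+38 = 108 ≤ 130
    N15: 92+38 = 130 > 110
    N2: 70+38 = 108 > 100
    N24: 100+38 = 138 > 100
  N23 sheds 170 kN: no online neighbours, lost.
  N7 sheds 132 kN to N15, N24: 66 each.
    N15: 130+66 = 196 > 110
    N24: 138+66 = 204 > 100
Round 3 — N15, N2, N24 snap.
  N15 sheds 196 kN to N13: 196 each.
    N13: 108+196 = 304 > 130
  N2 sheds 108 kN to N13: 108 each.
    N13: 304+108 = 412 > 130
  N24 sheds 204 kN to N13, N18: 102 each.
    N13: 412+102 = 514 > 130
    N18: 122+102 = 224 > 130
Round 4 — N13, N18 snap.
  N13 sheds 514 kN: no online neighbours, lost.
  N18 sheds 224 kN: no online neighbours, lost.
No further breaks.

4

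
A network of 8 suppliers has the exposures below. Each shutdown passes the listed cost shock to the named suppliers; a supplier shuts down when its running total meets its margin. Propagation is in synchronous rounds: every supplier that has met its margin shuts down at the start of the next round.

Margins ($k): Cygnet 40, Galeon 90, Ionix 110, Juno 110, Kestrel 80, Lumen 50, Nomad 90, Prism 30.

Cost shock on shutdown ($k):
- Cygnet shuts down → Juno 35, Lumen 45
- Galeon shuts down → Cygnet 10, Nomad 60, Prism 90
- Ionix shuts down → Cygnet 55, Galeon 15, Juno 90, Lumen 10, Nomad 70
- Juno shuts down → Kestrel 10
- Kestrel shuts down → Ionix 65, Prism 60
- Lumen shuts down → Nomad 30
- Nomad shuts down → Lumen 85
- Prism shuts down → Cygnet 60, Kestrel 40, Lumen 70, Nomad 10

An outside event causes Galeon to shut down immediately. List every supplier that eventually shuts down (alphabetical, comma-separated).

Round 1 — Galeon shuts down (initial).
  Cygnet: +10 → 10 < 40
  Nomad: +60 → 60 < 90
  Prism: +90 → 90 ≥ 30
Round 2 — Prism shuts down.
  Cygnet: +60 → 70 ≥ 40
  Kestrel: +40 → 40 < 80
  Lumen: +70 → 70 ≥ 50
  Nomad: +10 → 70 < 90
Round 3 — Cygnet, Lumen shut down.
  Juno: +35 → 35 < 110
  Nomad: +30 → 100 ≥ 90
Round 4 — Nomad shuts down.
No further shutdowns.

Cygnet, Galeon, Lumen, Nomad, Prism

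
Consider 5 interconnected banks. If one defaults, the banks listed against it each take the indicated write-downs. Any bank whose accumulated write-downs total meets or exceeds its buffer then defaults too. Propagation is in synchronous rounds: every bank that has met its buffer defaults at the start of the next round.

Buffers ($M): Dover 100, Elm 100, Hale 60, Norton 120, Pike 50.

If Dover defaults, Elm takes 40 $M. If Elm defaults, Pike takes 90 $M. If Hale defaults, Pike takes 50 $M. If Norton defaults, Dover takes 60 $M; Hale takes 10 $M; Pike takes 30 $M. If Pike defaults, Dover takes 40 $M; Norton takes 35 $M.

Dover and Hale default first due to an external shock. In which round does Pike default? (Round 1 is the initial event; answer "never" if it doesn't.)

Round 1 — Dover, Hale default (initial).
  Elm: +40 → 40 < 100
  Pike: +50 → 50 ≥ 50
Round 2 — Pike defaults.
  Norton: +35 → 35 < 120
No further defaults.

2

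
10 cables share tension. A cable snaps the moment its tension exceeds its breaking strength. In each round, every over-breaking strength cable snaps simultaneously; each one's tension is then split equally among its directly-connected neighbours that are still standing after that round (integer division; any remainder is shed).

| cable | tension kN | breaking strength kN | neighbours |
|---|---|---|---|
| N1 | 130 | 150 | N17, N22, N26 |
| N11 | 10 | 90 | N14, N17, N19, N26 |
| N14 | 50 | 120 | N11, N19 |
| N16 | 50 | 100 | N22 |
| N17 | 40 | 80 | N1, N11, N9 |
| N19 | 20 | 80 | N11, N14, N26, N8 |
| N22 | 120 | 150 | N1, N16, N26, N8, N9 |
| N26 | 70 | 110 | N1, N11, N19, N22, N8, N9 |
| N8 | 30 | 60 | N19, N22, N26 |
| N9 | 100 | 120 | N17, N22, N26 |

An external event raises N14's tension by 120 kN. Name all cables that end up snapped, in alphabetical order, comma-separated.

Round 1 — N14 at 170 > 120. N14 snaps.
  N14 sheds 170 kN to N11, N19: 85 each.
    N11: 10+85 = 95 > 90
    N19: 20+85 = 105 > 80
Round 2 — N11, N19 snap.
  N11 sheds 95 kN to N17, N26: 47 each (1 lost).
    N17: 40+47 = 87 > 80
    N26: 70+47 = 117 > 110
  N19 sheds 105 kN to N26, N8: 52 each (1 lost).
    N26: 117+52 = 169 > 110
    N8: 30+52 = 82 > 60
Round 3 — N17, N26, N8 snap.
  N17 sheds 87 kN to N1, N9: 43 each (1 lost).
    N1: 130+43 = 173 > 150
    N9: 100+43 = 143 > 120
  N26 sheds 169 kN to N1, N22, N9: 56 each (1 lost).
    N1: 173+56 = 229 > 150
    N22: 120+56 = 176 > 150
    N9: 143+56 = 199 > 120
  N8 sheds 82 kN to N22: 82 each.
    N22: 176+82 = 258 > 150
Round 4 — N1, N22, N9 snap.
  N1 sheds 229 kN: no online neighbours, lost.
  N22 sheds 258 kN to N16: 258 each.
    N16: 50+258 = 308 > 100
  N9 sheds 199 kN: no online neighbours, lost.
Round 5 — N16 snaps.
  N16 sheds 308 kN: no online neighbours, lost.
No further breaks.

N1, N11, N14, N16, N17, N19, N22, N26, N8, N9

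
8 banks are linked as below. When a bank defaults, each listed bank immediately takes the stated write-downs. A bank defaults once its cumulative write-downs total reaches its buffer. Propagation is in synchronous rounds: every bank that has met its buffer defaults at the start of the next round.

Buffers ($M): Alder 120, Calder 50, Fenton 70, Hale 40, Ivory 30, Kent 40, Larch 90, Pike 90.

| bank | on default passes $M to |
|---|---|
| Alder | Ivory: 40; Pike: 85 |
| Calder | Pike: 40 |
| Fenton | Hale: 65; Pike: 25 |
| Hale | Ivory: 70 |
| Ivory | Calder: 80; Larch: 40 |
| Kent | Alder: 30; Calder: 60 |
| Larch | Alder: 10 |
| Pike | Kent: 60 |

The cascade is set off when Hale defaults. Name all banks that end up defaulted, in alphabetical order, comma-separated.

Calder, Hale, Ivory

Round 1 — Hale defaults (initial).
  Ivory: +70 → 70 ≥ 30
Round 2 — Ivory defaults.
  Calder: +80 → 80 ≥ 50
  Larch: +40 → 40 < 90
Round 3 — Calder defaults.
  Pike: +40 → 40 < 90
No further defaults.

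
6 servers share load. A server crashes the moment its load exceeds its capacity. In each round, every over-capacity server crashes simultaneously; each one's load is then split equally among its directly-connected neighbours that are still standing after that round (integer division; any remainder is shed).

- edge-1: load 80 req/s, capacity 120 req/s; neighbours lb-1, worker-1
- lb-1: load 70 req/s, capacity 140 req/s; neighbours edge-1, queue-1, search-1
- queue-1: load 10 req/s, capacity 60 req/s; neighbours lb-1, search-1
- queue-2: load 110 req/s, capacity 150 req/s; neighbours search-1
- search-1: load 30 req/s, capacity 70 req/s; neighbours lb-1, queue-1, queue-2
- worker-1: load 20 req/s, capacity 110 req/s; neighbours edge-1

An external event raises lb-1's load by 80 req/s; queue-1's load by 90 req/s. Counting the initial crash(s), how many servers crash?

Round 1 — lb-1 at 150 > 140; queue-1 at 100 > 60. lb-1, queue-1 crash.
  lb-1 sheds 150 req/s to edge-1, search-1: 75 each.
    edge-1: 80+75 = 155 > 120
    search-1: 30+75 = 105 > 70
  queue-1 sheds 100 req/s to search-1: 100 each.
    search-1: 105+100 = 205 > 70
Round 2 — edge-1, search-1 crash.
  edge-1 sheds 155 req/s to worker-1: 155 each.
    worker-1: 20+155 = 175 > 110
  search-1 sheds 205 req/s to queue-2: 205 each.
    queue-2: 110+205 = 315 > 150
Round 3 — queue-2, worker-1 crash.
  queue-2 sheds 315 req/s: no online neighbours, lost.
  worker-1 sheds 175 req/s: no online neighbours, lost.
No further crashes.

6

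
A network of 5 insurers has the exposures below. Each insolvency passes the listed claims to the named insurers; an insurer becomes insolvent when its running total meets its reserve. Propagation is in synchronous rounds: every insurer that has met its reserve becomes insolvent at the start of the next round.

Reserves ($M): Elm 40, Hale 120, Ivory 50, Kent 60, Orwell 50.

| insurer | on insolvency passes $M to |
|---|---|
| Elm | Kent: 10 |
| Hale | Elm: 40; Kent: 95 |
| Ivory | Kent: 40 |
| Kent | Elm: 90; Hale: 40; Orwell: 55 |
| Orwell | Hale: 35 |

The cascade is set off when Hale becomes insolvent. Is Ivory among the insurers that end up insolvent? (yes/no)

Round 1 — Hale becomes insolvent (initial).
  Elm: +40 → 40 ≥ 40
  Kent: +95 → 95 ≥ 60
Round 2 — Elm, Kent become insolvent.
  Orwell: +55 → 55 ≥ 50
Round 3 — Orwell becomes insolvent.
No further insolvencies.

no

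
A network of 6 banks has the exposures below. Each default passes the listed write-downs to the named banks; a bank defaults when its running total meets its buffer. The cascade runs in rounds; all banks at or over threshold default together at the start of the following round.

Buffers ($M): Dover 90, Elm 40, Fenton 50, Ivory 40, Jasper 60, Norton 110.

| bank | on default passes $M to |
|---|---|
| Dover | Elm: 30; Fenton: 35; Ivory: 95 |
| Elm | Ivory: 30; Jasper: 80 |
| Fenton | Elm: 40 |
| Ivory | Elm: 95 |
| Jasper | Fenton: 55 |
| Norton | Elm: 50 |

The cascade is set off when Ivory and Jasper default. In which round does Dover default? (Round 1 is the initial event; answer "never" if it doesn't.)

Round 1 — Ivory, Jasper default (initial).
  Elm: +95 → 95 ≥ 40
  Fenton: +55 → 55 ≥ 50
Round 2 — Elm, Fenton default.
No further defaults.

never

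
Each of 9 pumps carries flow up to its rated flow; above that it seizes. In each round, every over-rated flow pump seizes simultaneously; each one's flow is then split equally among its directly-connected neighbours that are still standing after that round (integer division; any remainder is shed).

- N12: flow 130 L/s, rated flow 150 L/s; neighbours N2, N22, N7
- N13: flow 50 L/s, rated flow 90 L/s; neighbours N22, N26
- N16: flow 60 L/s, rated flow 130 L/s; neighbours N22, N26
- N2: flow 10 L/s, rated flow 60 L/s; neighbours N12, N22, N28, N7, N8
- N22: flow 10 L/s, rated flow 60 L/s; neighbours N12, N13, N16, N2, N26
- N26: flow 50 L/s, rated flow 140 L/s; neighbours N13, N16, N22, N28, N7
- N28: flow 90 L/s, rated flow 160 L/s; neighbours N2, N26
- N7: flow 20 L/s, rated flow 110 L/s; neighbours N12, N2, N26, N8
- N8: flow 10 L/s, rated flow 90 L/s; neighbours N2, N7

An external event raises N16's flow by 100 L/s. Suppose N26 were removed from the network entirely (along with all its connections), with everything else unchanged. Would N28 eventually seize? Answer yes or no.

no

With N26 removed:
Round 1 — N16 at 160 > 130. N16 seizes.
  N16 sheds 160 L/s to N22: 160 each.
    N22: 10+160 = 170 > 60
Round 2 — N22 seizes.
  N22 sheds 170 L/s to N12, N13, N2: 56 each (2 lost).
    N12: 130+56 = 186 > 150
    N13: 50+56 = 106 > 90
    N2: 10+56 = 66 > 60
Round 3 — N12, N13, N2 seize.
  N12 sheds 186 L/s to N7: 186 each.
    N7: 20+186 = 206 > 110
  N13 sheds 106 L/s: no online neighbours, lost.
  N2 sheds 66 L/s to N28, N7, N8: 22 each.
    N28: 90+22 = 112 ≤ 160
    N7: 206+22 = 228 > 110
    N8: 10+22 = 32 ≤ 90
Round 4 — N7 seizes.
  N7 sheds 228 L/s to N8: 228 each.
    N8: 32+228 = 260 > 90
Round 5 — N8 seizes.
  N8 sheds 260 L/s: no online neighbours, lost.
No further seizures.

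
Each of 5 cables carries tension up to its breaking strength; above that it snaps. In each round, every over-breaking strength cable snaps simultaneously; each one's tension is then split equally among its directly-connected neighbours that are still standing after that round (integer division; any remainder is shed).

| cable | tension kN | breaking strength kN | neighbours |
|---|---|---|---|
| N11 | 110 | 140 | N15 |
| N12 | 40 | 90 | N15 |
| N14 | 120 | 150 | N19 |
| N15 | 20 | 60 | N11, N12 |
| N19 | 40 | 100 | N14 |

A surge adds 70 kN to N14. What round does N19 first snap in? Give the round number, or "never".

2

Round 1 — N14 at 190 > 150. N14 snaps.
  N14 sheds 190 kN to N19: 190 each.
    N19: 40+190 = 230 > 100
Round 2 — N19 snaps.
  N19 sheds 230 kN: no online neighbours, lost.
No further breaks.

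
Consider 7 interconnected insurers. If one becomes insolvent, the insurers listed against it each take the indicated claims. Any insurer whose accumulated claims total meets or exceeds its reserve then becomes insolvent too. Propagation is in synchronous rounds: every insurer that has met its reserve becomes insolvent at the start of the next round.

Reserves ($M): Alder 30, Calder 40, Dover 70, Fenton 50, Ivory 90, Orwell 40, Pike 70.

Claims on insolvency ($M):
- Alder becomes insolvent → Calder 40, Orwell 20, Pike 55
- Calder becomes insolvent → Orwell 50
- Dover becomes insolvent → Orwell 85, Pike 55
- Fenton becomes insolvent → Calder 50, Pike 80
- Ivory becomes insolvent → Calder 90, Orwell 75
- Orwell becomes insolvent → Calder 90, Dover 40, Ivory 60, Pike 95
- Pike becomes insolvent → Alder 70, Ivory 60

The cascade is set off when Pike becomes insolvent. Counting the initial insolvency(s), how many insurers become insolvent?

Round 1 — Pike becomes insolvent (initial).
  Alder: +70 → 70 ≥ 30
  Ivory: +60 → 60 < 90
Round 2 — Alder becomes insolvent.
  Calder: +40 → 40 ≥ 40
  Orwell: +20 → 20 < 40
Round 3 — Calder becomes insolvent.
  Orwell: +50 → 70 ≥ 40
Round 4 — Orwell becomes insolvent.
  Dover: +40 → 40 < 70
  Ivory: +60 → 120 ≥ 90
Round 5 — Ivory becomes insolvent.
No further insolvencies.

5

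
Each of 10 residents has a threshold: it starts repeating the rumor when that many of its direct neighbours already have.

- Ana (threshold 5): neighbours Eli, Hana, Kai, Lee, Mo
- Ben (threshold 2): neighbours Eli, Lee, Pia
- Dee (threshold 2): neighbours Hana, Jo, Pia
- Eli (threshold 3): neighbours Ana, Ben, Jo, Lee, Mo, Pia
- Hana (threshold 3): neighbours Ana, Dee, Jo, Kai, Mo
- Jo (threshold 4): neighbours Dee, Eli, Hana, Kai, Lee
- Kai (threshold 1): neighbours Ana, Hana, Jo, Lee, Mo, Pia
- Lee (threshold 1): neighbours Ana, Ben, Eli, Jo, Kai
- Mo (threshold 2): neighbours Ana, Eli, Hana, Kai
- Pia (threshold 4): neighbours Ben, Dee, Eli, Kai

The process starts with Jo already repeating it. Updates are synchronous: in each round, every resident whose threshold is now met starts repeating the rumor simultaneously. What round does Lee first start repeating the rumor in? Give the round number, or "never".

Round 1 — Jo starts repeating the rumor (initial).
Round 2 — checking thresholds:
  Dee: 1 of 3 neighbours < 2, not yet.
  Eli: 1 of 6 neighbours < 3, not yet.
  Hana: 1 of 5 neighbours < 3, not yet.
  Kai: 1 of 6 neighbours ≥ 1, starts repeating the rumor.
  Lee: 1 of 5 neighbours ≥ 1, starts repeating the rumor.
Round 3 — no new spreads; cascade stops.

2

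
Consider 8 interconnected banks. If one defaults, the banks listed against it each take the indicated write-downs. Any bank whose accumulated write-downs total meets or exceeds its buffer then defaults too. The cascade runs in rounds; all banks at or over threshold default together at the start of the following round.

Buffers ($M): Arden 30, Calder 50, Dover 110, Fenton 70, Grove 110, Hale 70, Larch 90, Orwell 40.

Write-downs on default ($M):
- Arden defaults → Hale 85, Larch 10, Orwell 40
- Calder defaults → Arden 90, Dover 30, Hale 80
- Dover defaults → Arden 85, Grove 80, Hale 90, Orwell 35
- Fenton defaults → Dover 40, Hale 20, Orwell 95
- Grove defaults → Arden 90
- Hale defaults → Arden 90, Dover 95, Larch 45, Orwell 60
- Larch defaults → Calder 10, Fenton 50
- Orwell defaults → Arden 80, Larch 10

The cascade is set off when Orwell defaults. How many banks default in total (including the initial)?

3

Round 1 — Orwell defaults (initial).
  Arden: +80 → 80 ≥ 30
  Larch: +10 → 10 < 90
Round 2 — Arden defaults.
  Hale: +85 → 85 ≥ 70
  Larch: +10 → 20 < 90
Round 3 — Hale defaults.
  Dover: +95 → 95 < 110
  Larch: +45 → 65 < 90
No further defaults.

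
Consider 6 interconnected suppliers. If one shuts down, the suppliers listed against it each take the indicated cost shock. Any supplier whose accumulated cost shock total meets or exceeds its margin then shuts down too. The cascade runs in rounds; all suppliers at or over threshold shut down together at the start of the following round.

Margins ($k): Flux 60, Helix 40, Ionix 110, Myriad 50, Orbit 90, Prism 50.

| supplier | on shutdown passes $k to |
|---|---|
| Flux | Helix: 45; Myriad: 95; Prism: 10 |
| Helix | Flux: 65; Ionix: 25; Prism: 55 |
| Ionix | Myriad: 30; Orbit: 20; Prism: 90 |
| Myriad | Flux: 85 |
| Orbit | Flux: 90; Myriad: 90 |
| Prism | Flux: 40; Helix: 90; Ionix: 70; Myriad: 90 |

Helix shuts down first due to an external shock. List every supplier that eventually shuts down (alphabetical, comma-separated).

Round 1 — Helix shuts down (initial).
  Flux: +65 → 65 ≥ 60
  Ionix: +25 → 25 < 110
  Prism: +55 → 55 ≥ 50
Round 2 — Flux, Prism shut down.
  Ionix: +70 → 95 < 110
  Myriad: +95+90 → 185 ≥ 50
Round 3 — Myriad shuts down.
No further shutdowns.

Flux, Helix, Myriad, Prism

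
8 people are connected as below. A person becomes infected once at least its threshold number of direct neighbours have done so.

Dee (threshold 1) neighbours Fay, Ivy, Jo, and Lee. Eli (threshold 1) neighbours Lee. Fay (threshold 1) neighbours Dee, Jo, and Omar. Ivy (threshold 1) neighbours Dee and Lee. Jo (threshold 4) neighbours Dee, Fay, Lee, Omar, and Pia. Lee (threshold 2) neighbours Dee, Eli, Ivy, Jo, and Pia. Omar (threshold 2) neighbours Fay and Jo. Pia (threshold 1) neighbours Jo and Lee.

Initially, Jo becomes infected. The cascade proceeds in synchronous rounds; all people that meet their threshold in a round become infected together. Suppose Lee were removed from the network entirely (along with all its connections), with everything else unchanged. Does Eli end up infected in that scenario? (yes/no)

no

With Lee removed:
Round 1 — Jo becomes infected (initial).
Round 2 — checking thresholds:
  Dee: 1 of 3 neighbours ≥ 1, becomes infected.
  Fay: 1 of 3 neighbours ≥ 1, becomes infected.
  Omar: 1 of 2 neighbours < 2, not yet.
  Pia: 1 of 1 neighbours ≥ 1, becomes infected.
Round 3 — checking thresholds:
  Ivy: 1 of 1 neighbours ≥ 1, becomes infected.
  Omar: 2 of 2 neighbours ≥ 2, becomes infected.
Round 4 — no new infections; cascade stops.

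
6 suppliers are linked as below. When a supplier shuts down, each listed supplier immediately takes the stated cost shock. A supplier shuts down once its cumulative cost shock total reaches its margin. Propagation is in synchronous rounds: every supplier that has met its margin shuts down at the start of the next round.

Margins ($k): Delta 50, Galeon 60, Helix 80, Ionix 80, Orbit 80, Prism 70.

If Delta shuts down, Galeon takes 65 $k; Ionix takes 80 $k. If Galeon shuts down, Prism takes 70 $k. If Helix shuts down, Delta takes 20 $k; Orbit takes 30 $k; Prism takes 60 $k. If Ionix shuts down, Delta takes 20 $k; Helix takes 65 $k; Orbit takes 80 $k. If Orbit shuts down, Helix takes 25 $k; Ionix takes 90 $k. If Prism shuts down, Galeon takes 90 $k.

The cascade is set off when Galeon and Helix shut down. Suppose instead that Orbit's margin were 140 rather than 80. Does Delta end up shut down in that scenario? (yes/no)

With Orbit's margin at 140:
Round 1 — Galeon, Helix shut down (initial).
  Delta: +20 → 20 < 50
  Orbit: +30 → 30 < 140
  Prism: +70+60 → 130 ≥ 70
Round 2 — Prism shuts down.
No further shutdowns.

no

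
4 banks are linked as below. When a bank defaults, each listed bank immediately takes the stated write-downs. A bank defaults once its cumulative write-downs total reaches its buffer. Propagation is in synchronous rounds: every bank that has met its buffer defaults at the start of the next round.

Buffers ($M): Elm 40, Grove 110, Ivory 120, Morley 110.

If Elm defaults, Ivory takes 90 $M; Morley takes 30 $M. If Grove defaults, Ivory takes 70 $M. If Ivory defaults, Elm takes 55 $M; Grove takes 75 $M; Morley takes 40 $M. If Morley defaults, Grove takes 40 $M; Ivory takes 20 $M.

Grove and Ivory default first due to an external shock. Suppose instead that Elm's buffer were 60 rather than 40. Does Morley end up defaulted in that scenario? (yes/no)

With Elm's buffer at 60:
Round 1 — Grove, Ivory default (initial).
  Elm: +55 → 55 < 60
  Morley: +40 → 40 < 110
No further defaults.

no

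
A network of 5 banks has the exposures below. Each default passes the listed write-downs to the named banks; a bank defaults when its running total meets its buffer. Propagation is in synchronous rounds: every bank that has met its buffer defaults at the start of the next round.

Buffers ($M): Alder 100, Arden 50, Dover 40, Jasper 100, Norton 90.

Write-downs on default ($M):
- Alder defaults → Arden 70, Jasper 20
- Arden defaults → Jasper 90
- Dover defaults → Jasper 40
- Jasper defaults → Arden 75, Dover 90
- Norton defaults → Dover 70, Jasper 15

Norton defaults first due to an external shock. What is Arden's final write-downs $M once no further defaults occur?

0

Round 1 — Norton defaults (initial).
  Dover: +70 → 70 ≥ 40
  Jasper: +15 → 15 < 100
Round 2 — Dover defaults.
  Jasper: +40 → 55 < 100
No further defaults.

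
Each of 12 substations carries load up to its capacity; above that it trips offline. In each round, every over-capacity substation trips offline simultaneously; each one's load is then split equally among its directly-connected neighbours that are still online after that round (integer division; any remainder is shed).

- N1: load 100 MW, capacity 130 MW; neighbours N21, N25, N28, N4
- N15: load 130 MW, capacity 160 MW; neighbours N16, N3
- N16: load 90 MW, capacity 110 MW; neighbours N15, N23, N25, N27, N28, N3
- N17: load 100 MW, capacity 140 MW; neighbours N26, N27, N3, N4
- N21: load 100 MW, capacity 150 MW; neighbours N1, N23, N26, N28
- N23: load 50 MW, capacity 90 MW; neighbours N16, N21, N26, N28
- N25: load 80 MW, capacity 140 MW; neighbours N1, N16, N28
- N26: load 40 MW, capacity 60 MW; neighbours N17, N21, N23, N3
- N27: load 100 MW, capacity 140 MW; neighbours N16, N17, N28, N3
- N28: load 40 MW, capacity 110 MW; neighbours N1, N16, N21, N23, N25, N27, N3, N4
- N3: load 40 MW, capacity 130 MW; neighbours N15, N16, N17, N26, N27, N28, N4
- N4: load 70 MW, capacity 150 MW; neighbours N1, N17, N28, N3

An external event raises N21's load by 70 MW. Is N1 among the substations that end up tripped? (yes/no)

yes

Round 1 — N21 at 170 > 150. N21 trips offline.
  N21 sheds 170 MW to N1, N23, N26, N28: 42 each (2 lost).
    N1: 100+42 = 142 > 130
    N23: 50+42 = 92 > 90
    N26: 40+42 = 82 > 60
    N28: 40+42 = 82 ≤ 110
Round 2 — N1, N23, N26 trip offline.
  N1 sheds 142 MW to N25, N28, N4: 47 each (1 lost).
    N25: 80+47 = 127 ≤ 140
    N28: 82+47 = 129 > 110
    N4: 70+47 = 117 ≤ 150
  N23 sheds 92 MW to N16, N28: 46 each.
    N16: 90+46 = 136 > 110
    N28: 129+46 = 175 > 110
  N26 sheds 82 MW to N17, N3: 41 each.
    N17: 100+41 = 141 > 140
    N3: 40+41 = 81 ≤ 130
Round 3 — N16, N17, N28 trip offline.
  N16 sheds 136 MW to N15, N25, N27, N3: 34 each.
    N15: 130+34 = 164 > 160
    N25: 127+34 = 161 > 140
    N27: 100+34 = 134 ≤ 140
    N3: 81+34 = 115 ≤ 130
  N17 sheds 141 MW to N27, N3, N4: 47 each.
    N27: 134+47 = 181 > 140
    N3: 115+47 = 162 > 130
    N4: 117+47 = 164 > 150
  N28 sheds 175 MW to N25, N27, N3, N4: 43 each (3 lost).
    N25: 161+43 = 204 > 140
    N27: 181+43 = 224 > 140
    N3: 162+43 = 205 > 130
    N4: 164+43 = 207 > 150
Round 4 — N15, N25, N27, N3, N4 trip offline.
  N15 sheds 164 MW: no online neighbours, lost.
  N25 sheds 204 MW: no online neighbours, lost.
  N27 sheds 224 MW: no online neighbours, lost.
  N3 sheds 205 MW: no online neighbours, lost.
  N4 sheds 207 MW: no online neighbours, lost.
No further trips.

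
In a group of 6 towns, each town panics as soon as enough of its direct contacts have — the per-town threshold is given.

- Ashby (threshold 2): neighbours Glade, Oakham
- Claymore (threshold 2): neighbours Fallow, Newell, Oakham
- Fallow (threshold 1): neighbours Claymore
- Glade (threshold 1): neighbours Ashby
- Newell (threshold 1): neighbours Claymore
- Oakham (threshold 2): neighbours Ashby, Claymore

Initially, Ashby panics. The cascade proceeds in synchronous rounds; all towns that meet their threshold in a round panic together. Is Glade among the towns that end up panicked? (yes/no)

Round 1 — Ashby panics (initial).
Round 2 — checking thresholds:
  Glade: 1 of 1 neighbours ≥ 1, panics.
  Oakham: 1 of 2 neighbours < 2, not yet.
Round 3 — no new panics; cascade stops.

yes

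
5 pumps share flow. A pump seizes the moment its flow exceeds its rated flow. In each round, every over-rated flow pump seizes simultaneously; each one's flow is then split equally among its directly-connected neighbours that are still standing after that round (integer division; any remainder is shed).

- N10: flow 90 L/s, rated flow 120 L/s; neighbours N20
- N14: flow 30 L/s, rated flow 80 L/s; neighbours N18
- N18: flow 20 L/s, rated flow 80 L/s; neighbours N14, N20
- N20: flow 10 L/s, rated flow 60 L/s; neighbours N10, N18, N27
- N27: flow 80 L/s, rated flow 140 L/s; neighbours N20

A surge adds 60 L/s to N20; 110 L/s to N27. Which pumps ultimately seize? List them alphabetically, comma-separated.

N10, N20, N27

Round 1 — N20 at 70 > 60; N27 at 190 > 140. N20, N27 seize.
  N20 sheds 70 L/s to N10, N18: 35 each.
    N10: 90+35 = 125 > 120
    N18: 20+35 = 55 ≤ 80
  N27 sheds 190 L/s: no online neighbours, lost.
Round 2 — N10 seizes.
  N10 sheds 125 L/s: no online neighbours, lost.
No further seizures.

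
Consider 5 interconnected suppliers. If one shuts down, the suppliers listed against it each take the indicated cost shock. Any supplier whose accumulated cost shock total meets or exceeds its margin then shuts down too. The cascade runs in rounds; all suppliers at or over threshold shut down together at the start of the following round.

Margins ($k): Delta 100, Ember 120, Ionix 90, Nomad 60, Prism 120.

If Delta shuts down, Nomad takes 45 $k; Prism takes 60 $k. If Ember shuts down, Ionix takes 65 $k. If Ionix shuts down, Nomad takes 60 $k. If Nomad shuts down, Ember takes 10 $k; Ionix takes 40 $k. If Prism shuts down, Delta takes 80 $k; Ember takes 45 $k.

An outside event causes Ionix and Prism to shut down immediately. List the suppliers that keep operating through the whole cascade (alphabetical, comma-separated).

Delta, Ember

Round 1 — Ionix, Prism shut down (initial).
  Delta: +80 → 80 < 100
  Ember: +45 → 45 < 120
  Nomad: +60 → 60 ≥ 60
Round 2 — Nomad shuts down.
  Ember: +10 → 55 < 120
No further shutdowns.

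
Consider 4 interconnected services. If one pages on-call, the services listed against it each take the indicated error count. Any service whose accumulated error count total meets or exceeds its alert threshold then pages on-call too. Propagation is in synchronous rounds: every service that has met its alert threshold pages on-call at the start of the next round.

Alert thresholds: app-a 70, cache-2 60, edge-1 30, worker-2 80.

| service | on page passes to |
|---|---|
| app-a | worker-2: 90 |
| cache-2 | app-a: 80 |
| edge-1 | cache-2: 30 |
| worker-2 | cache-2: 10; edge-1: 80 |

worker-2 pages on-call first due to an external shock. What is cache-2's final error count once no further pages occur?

Round 1 — worker-2 pages on-call (initial).
  cache-2: +10 → 10 < 60
  edge-1: +80 → 80 ≥ 30
Round 2 — edge-1 pages on-call.
  cache-2: +30 → 40 < 60
No further pages.

40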